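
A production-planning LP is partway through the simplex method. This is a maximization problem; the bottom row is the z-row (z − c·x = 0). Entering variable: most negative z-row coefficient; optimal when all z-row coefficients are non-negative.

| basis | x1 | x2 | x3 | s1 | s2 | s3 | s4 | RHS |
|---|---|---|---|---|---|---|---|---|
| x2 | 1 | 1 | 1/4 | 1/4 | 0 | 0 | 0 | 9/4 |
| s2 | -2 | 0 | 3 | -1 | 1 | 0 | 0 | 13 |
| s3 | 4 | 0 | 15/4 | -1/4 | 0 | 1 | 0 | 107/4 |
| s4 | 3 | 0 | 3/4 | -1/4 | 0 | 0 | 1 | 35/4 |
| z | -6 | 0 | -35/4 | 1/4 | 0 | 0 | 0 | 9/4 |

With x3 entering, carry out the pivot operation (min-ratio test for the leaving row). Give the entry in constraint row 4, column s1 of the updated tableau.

Ratio test on column x3 — row 1: (9/4)/(1/4) = 9; row 2: 13/3 = 13/3; row 3: (107/4)/(15/4) = 107/15; row 4: (35/4)/(3/4) = 35/3. Minimum is 13/3 at row 2 (s2 leaves); pivot element 3.
Divide row 2 by 3; eliminate column x3 from the other rows.
Row 4 update in column s1: -1/4 − (3/4)·(-1/3) = 0.

0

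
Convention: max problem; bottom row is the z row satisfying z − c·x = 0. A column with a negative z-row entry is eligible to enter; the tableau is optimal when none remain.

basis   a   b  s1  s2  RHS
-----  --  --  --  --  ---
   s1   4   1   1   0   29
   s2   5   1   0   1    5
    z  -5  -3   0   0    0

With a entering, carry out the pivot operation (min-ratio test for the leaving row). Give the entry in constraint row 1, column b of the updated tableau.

Ratio test on column a — row 1: 29/4 = 29/4; row 2: 5/5 = 1. Minimum is 1 at row 2 (s2 leaves); pivot element 5.
Divide row 2 by 5; eliminate column a from the other rows.
Row 1 update in column b: 1 − 4·(1/5) = 1/5.

1/5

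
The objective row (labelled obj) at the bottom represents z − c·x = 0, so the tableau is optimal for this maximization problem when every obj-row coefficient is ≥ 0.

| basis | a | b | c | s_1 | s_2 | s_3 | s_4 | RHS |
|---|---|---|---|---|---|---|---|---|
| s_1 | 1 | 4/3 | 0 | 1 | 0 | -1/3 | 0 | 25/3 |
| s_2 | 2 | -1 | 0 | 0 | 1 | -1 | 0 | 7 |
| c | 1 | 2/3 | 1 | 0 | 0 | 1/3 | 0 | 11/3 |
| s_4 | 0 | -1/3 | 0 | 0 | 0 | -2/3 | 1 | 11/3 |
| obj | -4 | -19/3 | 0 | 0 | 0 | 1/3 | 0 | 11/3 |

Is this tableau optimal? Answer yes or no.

The obj-row has a negative entry -19/3 in column b, so it is not optimal.

no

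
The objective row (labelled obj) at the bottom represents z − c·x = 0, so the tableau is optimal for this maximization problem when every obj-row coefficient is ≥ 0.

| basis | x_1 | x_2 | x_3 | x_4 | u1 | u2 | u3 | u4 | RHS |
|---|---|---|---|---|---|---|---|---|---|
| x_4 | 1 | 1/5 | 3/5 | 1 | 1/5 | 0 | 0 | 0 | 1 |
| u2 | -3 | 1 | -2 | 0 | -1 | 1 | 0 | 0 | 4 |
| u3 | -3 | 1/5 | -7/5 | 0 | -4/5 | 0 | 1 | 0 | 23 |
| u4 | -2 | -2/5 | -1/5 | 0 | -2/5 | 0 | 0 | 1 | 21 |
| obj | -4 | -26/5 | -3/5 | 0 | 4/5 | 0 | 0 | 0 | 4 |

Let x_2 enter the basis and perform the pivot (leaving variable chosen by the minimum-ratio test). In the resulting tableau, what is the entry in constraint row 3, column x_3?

-1

Ratio test on column x_2 — row 1: 1/(1/5) = 5; row 2: 4/1 = 4; row 3: 23/(1/5) = 115; row 4: entry -2/5 ≤ 0. Minimum is 4 at row 2 (u2 leaves); pivot element 1.
Divide row 2 by 1; eliminate column x_2 from the other rows.
Row 3 update in column x_3: -7/5 − (1/5)·(-2) = -1.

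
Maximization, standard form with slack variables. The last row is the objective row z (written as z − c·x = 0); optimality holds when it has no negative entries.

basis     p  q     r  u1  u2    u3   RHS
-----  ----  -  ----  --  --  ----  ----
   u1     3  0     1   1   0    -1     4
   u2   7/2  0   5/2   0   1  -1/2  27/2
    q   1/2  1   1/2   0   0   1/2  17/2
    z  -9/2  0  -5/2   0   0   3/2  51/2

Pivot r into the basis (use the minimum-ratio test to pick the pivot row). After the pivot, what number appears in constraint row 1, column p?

3

Ratio test on column r — row 1: 4/1 = 4; row 2: (27/2)/(5/2) = 27/5; row 3: (17/2)/(1/2) = 17. Minimum is 4 at row 1 (u1 leaves); pivot element 1.
Divide row 1 by 1; eliminate column r from the other rows.
In the new row 1, the p entry is the old entry divided by the pivot: 3/1 = 3.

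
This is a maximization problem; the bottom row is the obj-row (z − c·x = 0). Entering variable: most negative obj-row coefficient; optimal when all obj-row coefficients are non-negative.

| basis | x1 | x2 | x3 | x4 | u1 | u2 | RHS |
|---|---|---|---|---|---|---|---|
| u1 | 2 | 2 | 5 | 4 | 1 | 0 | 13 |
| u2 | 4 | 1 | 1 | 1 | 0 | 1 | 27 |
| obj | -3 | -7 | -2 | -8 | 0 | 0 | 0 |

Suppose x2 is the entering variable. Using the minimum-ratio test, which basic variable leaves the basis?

u1

Column x2 entries and ratios — u1: 13/2 = 13/2; u2: 27/1 = 27.
Smallest ratio is 13/2 in the row of u1, so u1 leaves.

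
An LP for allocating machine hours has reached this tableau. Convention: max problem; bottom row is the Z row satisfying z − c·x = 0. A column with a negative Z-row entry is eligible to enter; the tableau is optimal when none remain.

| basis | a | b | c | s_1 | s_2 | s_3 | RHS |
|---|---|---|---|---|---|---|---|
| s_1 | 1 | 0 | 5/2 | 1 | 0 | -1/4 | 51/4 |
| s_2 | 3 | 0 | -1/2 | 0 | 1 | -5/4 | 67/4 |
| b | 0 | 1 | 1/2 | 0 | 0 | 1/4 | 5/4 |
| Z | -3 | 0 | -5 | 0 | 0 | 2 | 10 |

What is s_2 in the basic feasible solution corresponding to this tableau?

67/4

s_2 is basic (row 2); its value is the RHS of that row, 67/4.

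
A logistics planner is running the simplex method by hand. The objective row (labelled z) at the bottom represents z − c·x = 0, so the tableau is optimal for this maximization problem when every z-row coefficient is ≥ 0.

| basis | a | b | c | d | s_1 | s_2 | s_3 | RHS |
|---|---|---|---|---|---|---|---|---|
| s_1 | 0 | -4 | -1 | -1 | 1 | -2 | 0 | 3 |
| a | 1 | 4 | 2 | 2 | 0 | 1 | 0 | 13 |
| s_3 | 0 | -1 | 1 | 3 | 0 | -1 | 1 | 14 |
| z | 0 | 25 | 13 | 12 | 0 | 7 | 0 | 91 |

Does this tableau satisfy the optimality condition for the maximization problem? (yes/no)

yes

Every z-row coefficient is ≥ 0, so the tableau is optimal.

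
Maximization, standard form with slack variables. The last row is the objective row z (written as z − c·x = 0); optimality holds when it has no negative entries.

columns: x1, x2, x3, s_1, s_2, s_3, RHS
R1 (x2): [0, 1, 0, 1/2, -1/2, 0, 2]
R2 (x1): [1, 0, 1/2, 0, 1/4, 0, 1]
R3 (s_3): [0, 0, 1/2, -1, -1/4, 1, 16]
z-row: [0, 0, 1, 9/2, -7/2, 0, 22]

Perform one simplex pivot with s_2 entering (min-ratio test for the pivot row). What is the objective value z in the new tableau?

36

Ratio test on column s_2 — row 1: entry -1/2 ≤ 0; row 2: 1/(1/4) = 4; row 3: entry -1/4 ≤ 0. Minimum is 4 at row 2 (x1 leaves); pivot element 1/4.
Pivot on row 2; the z-row RHS becomes 22 − (-7/2)·4 = 36.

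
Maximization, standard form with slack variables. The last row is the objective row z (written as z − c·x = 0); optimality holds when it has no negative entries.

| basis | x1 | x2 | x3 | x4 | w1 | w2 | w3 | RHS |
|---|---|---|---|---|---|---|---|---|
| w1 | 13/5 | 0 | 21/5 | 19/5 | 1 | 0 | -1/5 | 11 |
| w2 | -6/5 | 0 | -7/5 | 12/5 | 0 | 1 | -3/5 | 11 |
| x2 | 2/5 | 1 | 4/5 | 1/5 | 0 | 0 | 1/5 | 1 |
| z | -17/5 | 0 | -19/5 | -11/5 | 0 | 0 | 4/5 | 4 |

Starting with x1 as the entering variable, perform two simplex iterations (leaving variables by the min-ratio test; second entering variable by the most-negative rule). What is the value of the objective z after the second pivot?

67/5

Ratio test on column x1 — row 1: 11/(13/5) = 55/13; row 2: entry -6/5 ≤ 0; row 3: 1/(2/5) = 5/2. Minimum is 5/2 at row 3 (x2 leaves); pivot element 2/5.
Pivot on row 3; the z-row RHS becomes 4 − (-17/5)·(5/2) = 25/2.
Next entering variable (most negative z-row entry -1/2): x4.
Ratio test on column x4 — row 1: (9/2)/(5/2) = 9/5; row 2: 14/3 = 14/3; row 3: (5/2)/(1/2) = 5. Minimum is 9/5 at row 1 (w1 leaves); pivot element 5/2.
After the second pivot the z-row RHS is 25/2 − (-1/2)·(9/5) = 67/5.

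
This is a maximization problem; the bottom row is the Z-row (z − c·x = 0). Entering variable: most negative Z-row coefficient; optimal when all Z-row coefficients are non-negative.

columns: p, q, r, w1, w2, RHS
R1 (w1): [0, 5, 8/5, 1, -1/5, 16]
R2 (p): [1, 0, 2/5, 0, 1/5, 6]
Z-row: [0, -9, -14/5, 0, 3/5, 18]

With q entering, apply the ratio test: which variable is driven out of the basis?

w1

Column q entries and ratios — w1: 16/5 = 16/5; p: 0 ≤ 0, skip.
Smallest ratio is 16/5 in the row of w1, so w1 leaves.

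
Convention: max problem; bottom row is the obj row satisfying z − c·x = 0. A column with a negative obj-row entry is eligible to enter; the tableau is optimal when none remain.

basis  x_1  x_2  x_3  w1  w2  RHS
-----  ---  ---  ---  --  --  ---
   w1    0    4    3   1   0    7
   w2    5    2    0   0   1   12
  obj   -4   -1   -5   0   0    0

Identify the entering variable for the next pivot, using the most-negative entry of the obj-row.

Negative obj-row entries: x_1: -4, x_2: -1, x_3: -5.
The most negative is -5 in column x_3, so x_3 enters.

x_3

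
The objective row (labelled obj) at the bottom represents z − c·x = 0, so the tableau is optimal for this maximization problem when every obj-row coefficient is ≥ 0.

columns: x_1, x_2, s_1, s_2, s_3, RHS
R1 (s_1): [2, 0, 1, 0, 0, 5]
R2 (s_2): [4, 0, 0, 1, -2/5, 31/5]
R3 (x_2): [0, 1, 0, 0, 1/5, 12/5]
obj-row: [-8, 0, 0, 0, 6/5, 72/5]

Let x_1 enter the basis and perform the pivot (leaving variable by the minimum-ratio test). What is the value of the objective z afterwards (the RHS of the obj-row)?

134/5

Ratio test on column x_1 — row 1: 5/2 = 5/2; row 2: (31/5)/4 = 31/20; row 3: entry 0 ≤ 0. Minimum is 31/20 at row 2 (s_2 leaves); pivot element 4.
Pivot on row 2; the obj-row RHS becomes 72/5 − (-8)·(31/20) = 134/5.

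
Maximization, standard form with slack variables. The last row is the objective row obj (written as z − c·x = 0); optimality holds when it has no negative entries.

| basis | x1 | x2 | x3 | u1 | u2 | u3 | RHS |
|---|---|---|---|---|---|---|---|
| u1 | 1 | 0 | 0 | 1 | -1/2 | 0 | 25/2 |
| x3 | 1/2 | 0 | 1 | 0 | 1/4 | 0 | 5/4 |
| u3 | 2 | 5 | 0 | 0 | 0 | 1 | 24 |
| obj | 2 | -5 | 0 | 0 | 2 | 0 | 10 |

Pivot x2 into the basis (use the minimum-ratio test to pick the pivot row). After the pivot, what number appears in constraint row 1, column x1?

Ratio test on column x2 — row 1: entry 0 ≤ 0; row 2: entry 0 ≤ 0; row 3: 24/5 = 24/5. Minimum is 24/5 at row 3 (u3 leaves); pivot element 5.
Divide row 3 by 5; eliminate column x2 from the other rows.
Row 1 update in column x1: 1 − 0·(2/5) = 1.

1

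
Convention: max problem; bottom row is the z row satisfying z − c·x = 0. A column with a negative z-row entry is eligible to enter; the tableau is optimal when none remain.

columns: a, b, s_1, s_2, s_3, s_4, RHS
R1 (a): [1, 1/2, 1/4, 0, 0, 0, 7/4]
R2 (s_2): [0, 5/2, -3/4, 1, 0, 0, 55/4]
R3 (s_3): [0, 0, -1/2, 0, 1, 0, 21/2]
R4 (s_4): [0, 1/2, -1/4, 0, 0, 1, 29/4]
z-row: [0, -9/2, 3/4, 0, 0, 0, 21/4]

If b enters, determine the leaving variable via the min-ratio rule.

Column b entries and ratios — a: (7/4)/(1/2) = 7/2; s_2: (55/4)/(5/2) = 11/2; s_3: 0 ≤ 0, skip; s_4: (29/4)/(1/2) = 29/2.
Smallest ratio is 7/2 in the row of a, so a leaves.

a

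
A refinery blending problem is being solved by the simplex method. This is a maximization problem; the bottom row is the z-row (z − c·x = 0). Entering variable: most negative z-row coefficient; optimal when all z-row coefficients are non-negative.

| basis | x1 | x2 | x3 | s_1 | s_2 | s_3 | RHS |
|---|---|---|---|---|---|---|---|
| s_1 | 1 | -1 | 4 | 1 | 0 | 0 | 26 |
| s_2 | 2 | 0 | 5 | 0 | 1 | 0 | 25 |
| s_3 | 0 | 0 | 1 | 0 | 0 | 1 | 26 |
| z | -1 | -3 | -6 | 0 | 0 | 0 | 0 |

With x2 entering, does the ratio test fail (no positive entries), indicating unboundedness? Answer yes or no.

Every constraint-row entry in column x2 is ≤ 0, so increasing x2 is unbounded.

yes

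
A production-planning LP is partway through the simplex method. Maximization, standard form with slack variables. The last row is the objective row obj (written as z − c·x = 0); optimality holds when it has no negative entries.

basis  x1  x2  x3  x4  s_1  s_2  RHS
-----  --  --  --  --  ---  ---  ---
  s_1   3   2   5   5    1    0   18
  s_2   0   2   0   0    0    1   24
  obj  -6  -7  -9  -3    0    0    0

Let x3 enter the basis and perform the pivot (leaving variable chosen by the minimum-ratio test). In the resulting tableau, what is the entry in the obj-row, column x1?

Ratio test on column x3 — row 1: 18/5 = 18/5; row 2: entry 0 ≤ 0. Minimum is 18/5 at row 1 (s_1 leaves); pivot element 5.
Divide row 1 by 5; eliminate column x3 from the other rows.
obj-row update in column x1: -6 − (-9)·(3/5) = -3/5.

-3/5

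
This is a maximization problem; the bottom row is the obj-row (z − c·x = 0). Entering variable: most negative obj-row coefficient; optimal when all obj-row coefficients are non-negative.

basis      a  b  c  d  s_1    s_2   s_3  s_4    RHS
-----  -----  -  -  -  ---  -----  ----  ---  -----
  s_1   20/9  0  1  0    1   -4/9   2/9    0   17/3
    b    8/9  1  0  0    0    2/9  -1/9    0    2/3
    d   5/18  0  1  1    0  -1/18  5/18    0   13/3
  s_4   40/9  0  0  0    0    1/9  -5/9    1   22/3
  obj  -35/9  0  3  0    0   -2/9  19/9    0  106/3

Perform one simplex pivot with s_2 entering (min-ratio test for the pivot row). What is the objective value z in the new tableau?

Ratio test on column s_2 — row 1: entry -4/9 ≤ 0; row 2: (2/3)/(2/9) = 3; row 3: entry -1/18 ≤ 0; row 4: (22/3)/(1/9) = 66. Minimum is 3 at row 2 (b leaves); pivot element 2/9.
Pivot on row 2; the obj-row RHS becomes 106/3 − (-2/9)·3 = 36.

36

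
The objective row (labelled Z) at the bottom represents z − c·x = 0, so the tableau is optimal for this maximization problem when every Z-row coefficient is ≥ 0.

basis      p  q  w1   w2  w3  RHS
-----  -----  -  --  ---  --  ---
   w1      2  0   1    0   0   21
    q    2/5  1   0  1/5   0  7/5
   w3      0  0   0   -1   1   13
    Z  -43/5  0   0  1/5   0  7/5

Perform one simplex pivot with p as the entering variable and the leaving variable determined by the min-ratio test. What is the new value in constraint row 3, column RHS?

13

Ratio test on column p — row 1: 21/2 = 21/2; row 2: (7/5)/(2/5) = 7/2; row 3: entry 0 ≤ 0. Minimum is 7/2 at row 2 (q leaves); pivot element 2/5.
Divide row 2 by 2/5; eliminate column p from the other rows.
Row 3 update in column RHS: 13 − 0·(7/2) = 13.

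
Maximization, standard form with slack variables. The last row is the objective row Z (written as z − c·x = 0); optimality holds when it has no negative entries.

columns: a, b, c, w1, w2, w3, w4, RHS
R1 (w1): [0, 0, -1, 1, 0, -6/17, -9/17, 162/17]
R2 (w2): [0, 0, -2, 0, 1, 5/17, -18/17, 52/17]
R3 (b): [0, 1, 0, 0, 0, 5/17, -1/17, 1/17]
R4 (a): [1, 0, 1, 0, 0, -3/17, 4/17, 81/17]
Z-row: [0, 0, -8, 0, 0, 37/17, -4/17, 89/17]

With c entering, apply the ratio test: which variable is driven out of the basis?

a

Column c entries and ratios — w1: -1 ≤ 0, skip; w2: -2 ≤ 0, skip; b: 0 ≤ 0, skip; a: (81/17)/1 = 81/17.
Smallest ratio is 81/17 in the row of a, so a leaves.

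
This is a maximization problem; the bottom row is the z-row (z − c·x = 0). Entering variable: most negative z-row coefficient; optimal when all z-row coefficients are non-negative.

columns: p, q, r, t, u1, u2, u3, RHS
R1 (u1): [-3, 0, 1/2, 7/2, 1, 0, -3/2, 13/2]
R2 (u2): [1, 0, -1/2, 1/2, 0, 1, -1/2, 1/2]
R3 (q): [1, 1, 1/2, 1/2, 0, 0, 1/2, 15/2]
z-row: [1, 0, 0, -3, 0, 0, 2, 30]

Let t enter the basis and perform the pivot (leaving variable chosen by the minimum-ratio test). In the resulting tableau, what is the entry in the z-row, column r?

-3

Ratio test on column t — row 1: (13/2)/(7/2) = 13/7; row 2: (1/2)/(1/2) = 1; row 3: (15/2)/(1/2) = 15. Minimum is 1 at row 2 (u2 leaves); pivot element 1/2.
Divide row 2 by 1/2; eliminate column t from the other rows.
z-row update in column r: 0 − (-3)·(-1) = -3.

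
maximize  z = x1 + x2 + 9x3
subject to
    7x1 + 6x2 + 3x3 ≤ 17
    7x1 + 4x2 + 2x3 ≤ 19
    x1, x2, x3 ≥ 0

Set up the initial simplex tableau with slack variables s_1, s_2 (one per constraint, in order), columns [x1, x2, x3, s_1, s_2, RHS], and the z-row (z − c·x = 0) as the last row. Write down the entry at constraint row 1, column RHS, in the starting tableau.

17

The RHS of constraint 1 is b_1 = 17.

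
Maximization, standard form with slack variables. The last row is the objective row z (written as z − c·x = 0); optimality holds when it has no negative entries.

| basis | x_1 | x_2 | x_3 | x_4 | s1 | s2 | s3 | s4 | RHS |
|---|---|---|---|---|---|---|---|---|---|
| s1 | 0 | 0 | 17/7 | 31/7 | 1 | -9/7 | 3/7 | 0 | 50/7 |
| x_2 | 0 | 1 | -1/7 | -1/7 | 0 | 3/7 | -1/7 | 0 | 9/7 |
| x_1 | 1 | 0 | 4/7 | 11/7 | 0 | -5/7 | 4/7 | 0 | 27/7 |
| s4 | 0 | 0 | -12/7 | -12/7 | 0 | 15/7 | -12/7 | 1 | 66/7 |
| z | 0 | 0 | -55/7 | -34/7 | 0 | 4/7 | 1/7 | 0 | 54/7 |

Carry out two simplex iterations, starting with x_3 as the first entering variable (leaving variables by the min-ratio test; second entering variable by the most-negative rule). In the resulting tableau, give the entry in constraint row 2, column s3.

-1/3

Ratio test on column x_3 — row 1: (50/7)/(17/7) = 50/17; row 2: entry -1/7 ≤ 0; row 3: (27/7)/(4/7) = 27/4; row 4: entry -12/7 ≤ 0. Minimum is 50/17 at row 1 (s1 leaves); pivot element 17/7.
Divide row 1 by 17/7; eliminate column x_3 from the other rows.
Second iteration: most negative z-row entry is -61/17 in column s2, so s2 enters.
Ratio test on column s2 — row 1: entry -9/17 ≤ 0; row 2: (29/17)/(6/17) = 29/6; row 3: entry -7/17 ≤ 0; row 4: (246/17)/(21/17) = 82/7. Minimum is 29/6 at row 2 (x_2 leaves); pivot element 6/17.
Divide row 2 by 6/17; eliminate column s2 from the other rows.
After both pivots, the entry at constraint row 2, column s3 is -1/3.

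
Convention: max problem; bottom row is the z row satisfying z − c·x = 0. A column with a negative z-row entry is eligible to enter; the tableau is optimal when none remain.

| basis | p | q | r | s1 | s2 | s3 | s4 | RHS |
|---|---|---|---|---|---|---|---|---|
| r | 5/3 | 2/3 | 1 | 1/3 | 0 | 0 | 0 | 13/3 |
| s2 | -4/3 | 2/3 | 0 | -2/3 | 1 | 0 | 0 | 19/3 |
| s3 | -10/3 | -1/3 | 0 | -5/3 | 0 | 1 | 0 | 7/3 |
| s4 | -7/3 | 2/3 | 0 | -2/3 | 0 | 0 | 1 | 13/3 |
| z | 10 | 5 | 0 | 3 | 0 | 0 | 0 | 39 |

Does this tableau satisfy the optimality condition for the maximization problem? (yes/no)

Every z-row coefficient is ≥ 0, so the tableau is optimal.

yes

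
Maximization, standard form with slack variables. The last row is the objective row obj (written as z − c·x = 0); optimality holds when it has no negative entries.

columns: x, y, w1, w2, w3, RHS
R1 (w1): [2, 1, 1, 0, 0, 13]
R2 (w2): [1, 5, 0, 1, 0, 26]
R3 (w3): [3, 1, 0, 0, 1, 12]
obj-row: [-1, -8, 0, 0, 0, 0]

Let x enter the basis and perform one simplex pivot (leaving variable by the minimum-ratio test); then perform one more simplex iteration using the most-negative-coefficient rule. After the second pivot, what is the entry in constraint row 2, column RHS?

Ratio test on column x — row 1: 13/2 = 13/2; row 2: 26/1 = 26; row 3: 12/3 = 4. Minimum is 4 at row 3 (w3 leaves); pivot element 3.
Divide row 3 by 3; eliminate column x from the other rows.
Second iteration: most negative obj-row entry is -23/3 in column y, so y enters.
Ratio test on column y — row 1: 5/(1/3) = 15; row 2: 22/(14/3) = 33/7; row 3: 4/(1/3) = 12. Minimum is 33/7 at row 2 (w2 leaves); pivot element 14/3.
Divide row 2 by 14/3; eliminate column y from the other rows.
After both pivots, the entry at constraint row 2, column RHS is 33/7.

33/7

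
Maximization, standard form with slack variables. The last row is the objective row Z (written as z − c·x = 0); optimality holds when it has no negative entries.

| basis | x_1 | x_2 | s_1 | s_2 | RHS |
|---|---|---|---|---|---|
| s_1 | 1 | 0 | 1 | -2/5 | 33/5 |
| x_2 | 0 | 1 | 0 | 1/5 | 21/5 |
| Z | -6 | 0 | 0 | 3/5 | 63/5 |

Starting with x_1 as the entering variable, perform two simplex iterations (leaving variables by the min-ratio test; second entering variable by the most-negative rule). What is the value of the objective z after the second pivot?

90

Ratio test on column x_1 — row 1: (33/5)/1 = 33/5; row 2: entry 0 ≤ 0. Minimum is 33/5 at row 1 (s_1 leaves); pivot element 1.
Pivot on row 1; the Z-row RHS becomes 63/5 − (-6)·(33/5) = 261/5.
Next entering variable (most negative Z-row entry -9/5): s_2.
Ratio test on column s_2 — row 1: entry -2/5 ≤ 0; row 2: (21/5)/(1/5) = 21. Minimum is 21 at row 2 (x_2 leaves); pivot element 1/5.
After the second pivot the Z-row RHS is 261/5 − (-9/5)·21 = 90.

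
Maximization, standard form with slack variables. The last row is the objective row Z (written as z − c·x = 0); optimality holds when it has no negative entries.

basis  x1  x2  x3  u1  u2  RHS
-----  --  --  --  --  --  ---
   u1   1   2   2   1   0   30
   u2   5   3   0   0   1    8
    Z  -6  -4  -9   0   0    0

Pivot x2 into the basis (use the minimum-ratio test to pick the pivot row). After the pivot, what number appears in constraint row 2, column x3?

Ratio test on column x2 — row 1: 30/2 = 15; row 2: 8/3 = 8/3. Minimum is 8/3 at row 2 (u2 leaves); pivot element 3.
Divide row 2 by 3; eliminate column x2 from the other rows.
In the new row 2, the x3 entry is the old entry divided by the pivot: 0/3 = 0.

0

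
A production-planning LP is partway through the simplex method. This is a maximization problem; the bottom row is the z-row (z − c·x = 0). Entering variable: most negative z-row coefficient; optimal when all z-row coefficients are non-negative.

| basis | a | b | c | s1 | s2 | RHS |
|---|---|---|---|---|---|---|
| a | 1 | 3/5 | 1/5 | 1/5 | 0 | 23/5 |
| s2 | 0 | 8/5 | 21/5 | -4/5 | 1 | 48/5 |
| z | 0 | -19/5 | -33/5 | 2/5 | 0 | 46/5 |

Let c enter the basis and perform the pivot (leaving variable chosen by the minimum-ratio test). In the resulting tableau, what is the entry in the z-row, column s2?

Ratio test on column c — row 1: (23/5)/(1/5) = 23; row 2: (48/5)/(21/5) = 16/7. Minimum is 16/7 at row 2 (s2 leaves); pivot element 21/5.
Divide row 2 by 21/5; eliminate column c from the other rows.
z-row update in column s2: 0 − (-33/5)·(5/21) = 11/7.

11/7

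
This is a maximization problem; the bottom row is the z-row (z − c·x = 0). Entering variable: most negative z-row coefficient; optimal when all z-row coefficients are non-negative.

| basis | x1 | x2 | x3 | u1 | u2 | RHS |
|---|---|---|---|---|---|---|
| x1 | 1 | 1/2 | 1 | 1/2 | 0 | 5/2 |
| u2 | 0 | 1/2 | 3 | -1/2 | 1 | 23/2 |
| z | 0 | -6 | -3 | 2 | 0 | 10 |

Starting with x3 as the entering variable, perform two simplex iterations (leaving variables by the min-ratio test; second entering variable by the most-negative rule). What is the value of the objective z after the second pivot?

40

Ratio test on column x3 — row 1: (5/2)/1 = 5/2; row 2: (23/2)/3 = 23/6. Minimum is 5/2 at row 1 (x1 leaves); pivot element 1.
Pivot on row 1; the z-row RHS becomes 10 − (-3)·(5/2) = 35/2.
Next entering variable (most negative z-row entry -9/2): x2.
Ratio test on column x2 — row 1: (5/2)/(1/2) = 5; row 2: entry -1 ≤ 0. Minimum is 5 at row 1 (x3 leaves); pivot element 1/2.
After the second pivot the z-row RHS is 35/2 − (-9/2)·5 = 40.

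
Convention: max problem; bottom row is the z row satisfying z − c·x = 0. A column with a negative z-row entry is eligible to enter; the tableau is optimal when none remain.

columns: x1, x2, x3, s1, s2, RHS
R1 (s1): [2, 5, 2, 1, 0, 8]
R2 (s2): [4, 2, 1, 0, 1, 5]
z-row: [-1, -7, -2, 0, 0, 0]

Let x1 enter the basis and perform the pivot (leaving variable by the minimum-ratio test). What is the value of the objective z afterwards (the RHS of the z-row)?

5/4

Ratio test on column x1 — row 1: 8/2 = 4; row 2: 5/4 = 5/4. Minimum is 5/4 at row 2 (s2 leaves); pivot element 4.
Pivot on row 2; the z-row RHS becomes 0 − (-1)·(5/4) = 5/4.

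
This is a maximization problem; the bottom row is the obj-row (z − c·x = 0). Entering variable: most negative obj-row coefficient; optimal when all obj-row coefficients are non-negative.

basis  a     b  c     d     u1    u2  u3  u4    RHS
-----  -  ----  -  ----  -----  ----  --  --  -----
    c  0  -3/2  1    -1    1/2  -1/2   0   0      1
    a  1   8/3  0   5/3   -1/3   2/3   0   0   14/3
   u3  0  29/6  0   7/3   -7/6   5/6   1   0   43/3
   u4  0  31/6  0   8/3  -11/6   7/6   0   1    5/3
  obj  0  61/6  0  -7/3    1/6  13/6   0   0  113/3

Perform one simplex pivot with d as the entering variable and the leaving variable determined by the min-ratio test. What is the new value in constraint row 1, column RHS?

13/8

Ratio test on column d — row 1: entry -1 ≤ 0; row 2: (14/3)/(5/3) = 14/5; row 3: (43/3)/(7/3) = 43/7; row 4: (5/3)/(8/3) = 5/8. Minimum is 5/8 at row 4 (u4 leaves); pivot element 8/3.
Divide row 4 by 8/3; eliminate column d from the other rows.
Row 1 update in column RHS: 1 − (-1)·(5/8) = 13/8.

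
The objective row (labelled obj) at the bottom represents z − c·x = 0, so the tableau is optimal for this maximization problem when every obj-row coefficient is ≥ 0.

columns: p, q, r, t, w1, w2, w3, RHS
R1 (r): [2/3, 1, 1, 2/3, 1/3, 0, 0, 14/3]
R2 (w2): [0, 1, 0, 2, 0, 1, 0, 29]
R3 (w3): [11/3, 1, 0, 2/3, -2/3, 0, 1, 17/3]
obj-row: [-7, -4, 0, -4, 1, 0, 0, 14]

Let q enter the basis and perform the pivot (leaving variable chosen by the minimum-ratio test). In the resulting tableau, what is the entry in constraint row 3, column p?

3

Ratio test on column q — row 1: (14/3)/1 = 14/3; row 2: 29/1 = 29; row 3: (17/3)/1 = 17/3. Minimum is 14/3 at row 1 (r leaves); pivot element 1.
Divide row 1 by 1; eliminate column q from the other rows.
Row 3 update in column p: 11/3 − 1·(2/3) = 3.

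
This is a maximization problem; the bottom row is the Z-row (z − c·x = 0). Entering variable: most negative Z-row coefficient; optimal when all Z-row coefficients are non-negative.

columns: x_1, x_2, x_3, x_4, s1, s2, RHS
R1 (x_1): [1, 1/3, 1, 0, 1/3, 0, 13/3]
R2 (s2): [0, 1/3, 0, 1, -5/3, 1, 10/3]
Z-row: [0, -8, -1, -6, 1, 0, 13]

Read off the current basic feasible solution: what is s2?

s2 is basic (row 2); its value is the RHS of that row, 10/3.

10/3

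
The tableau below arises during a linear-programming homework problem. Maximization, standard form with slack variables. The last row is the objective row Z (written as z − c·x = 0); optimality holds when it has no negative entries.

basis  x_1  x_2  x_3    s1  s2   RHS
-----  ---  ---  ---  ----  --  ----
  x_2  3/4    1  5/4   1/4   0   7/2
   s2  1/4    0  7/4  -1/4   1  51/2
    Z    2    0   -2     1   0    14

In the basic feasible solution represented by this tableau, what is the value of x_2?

7/2

x_2 is basic (row 1); its value is the RHS of that row, 7/2.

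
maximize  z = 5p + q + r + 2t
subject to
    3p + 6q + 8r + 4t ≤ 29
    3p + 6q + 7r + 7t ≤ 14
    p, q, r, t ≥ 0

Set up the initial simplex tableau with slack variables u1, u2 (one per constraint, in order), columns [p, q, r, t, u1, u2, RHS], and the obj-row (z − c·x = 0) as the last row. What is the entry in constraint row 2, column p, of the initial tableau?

Constraint 2 has coefficient 3 on p.

3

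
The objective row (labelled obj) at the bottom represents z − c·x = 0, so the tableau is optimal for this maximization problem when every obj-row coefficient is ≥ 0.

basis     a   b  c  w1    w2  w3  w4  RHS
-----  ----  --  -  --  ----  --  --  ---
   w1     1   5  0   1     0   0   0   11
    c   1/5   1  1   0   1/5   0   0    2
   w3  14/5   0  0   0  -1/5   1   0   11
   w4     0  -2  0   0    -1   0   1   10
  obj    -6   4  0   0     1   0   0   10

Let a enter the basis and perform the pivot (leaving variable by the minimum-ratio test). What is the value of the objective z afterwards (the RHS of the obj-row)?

Ratio test on column a — row 1: 11/1 = 11; row 2: 2/(1/5) = 10; row 3: 11/(14/5) = 55/14; row 4: entry 0 ≤ 0. Minimum is 55/14 at row 3 (w3 leaves); pivot element 14/5.
Pivot on row 3; the obj-row RHS becomes 10 − (-6)·(55/14) = 235/7.

235/7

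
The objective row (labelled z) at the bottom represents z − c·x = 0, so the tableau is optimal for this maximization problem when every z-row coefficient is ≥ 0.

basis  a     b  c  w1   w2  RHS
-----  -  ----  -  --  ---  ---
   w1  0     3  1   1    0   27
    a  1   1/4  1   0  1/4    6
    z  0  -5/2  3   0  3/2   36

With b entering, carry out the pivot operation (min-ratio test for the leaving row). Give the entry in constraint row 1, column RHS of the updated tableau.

Ratio test on column b — row 1: 27/3 = 9; row 2: 6/(1/4) = 24. Minimum is 9 at row 1 (w1 leaves); pivot element 3.
Divide row 1 by 3; eliminate column b from the other rows.
In the new row 1, the RHS entry is the old entry divided by the pivot: 27/3 = 9.

9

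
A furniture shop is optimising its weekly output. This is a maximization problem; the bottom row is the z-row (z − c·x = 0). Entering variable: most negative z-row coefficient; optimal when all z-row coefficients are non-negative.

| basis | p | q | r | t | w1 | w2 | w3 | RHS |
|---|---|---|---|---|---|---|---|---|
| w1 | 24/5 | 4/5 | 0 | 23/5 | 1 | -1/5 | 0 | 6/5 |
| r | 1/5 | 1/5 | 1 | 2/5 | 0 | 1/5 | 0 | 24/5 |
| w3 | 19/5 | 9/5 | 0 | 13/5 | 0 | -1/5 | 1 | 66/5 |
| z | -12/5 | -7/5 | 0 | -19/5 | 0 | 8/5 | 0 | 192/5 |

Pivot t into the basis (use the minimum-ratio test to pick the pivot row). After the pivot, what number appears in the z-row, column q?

Ratio test on column t — row 1: (6/5)/(23/5) = 6/23; row 2: (24/5)/(2/5) = 12; row 3: (66/5)/(13/5) = 66/13. Minimum is 6/23 at row 1 (w1 leaves); pivot element 23/5.
Divide row 1 by 23/5; eliminate column t from the other rows.
z-row update in column q: -7/5 − (-19/5)·(4/23) = -17/23.

-17/23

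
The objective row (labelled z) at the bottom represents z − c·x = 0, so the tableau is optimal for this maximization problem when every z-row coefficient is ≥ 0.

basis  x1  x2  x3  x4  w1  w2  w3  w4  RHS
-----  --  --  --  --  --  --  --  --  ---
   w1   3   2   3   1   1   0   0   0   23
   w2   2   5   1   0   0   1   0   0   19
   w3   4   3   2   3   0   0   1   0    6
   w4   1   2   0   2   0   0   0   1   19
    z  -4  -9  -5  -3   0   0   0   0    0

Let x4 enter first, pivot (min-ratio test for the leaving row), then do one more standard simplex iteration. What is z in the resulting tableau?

Ratio test on column x4 — row 1: 23/1 = 23; row 2: entry 0 ≤ 0; row 3: 6/3 = 2; row 4: 19/2 = 19/2. Minimum is 2 at row 3 (w3 leaves); pivot element 3.
Pivot on row 3; the z-row RHS becomes 0 − (-3)·2 = 6.
Next entering variable (most negative z-row entry -6): x2.
Ratio test on column x2 — row 1: 21/1 = 21; row 2: 19/5 = 19/5; row 3: 2/1 = 2; row 4: entry 0 ≤ 0. Minimum is 2 at row 3 (x4 leaves); pivot element 1.
After the second pivot the z-row RHS is 6 − (-6)·2 = 18.

18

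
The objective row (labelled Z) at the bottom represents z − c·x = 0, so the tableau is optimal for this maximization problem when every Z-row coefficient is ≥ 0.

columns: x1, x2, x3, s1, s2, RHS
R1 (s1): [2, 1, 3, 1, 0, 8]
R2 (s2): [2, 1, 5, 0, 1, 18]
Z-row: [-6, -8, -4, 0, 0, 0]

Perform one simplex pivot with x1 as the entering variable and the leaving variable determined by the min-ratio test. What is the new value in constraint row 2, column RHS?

10

Ratio test on column x1 — row 1: 8/2 = 4; row 2: 18/2 = 9. Minimum is 4 at row 1 (s1 leaves); pivot element 2.
Divide row 1 by 2; eliminate column x1 from the other rows.
Row 2 update in column RHS: 18 − 2·4 = 10.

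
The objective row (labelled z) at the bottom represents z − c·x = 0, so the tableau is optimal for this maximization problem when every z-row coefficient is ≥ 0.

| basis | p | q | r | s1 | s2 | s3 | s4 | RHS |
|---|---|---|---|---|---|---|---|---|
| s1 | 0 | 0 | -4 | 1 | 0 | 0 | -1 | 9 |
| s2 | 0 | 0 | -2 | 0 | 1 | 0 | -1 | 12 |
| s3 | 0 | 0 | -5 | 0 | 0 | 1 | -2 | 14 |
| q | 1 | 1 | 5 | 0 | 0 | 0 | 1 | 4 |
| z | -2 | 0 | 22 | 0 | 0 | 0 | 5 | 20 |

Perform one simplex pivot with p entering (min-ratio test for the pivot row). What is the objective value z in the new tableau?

Ratio test on column p — row 1: entry 0 ≤ 0; row 2: entry 0 ≤ 0; row 3: entry 0 ≤ 0; row 4: 4/1 = 4. Minimum is 4 at row 4 (q leaves); pivot element 1.
Pivot on row 4; the z-row RHS becomes 20 − (-2)·4 = 28.

28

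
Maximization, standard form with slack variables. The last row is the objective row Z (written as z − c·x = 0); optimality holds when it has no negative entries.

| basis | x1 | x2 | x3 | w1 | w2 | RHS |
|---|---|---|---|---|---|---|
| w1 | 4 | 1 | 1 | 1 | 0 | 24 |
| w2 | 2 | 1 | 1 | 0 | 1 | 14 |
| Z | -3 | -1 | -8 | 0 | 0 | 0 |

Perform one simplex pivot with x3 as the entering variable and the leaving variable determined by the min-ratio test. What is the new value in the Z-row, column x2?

7

Ratio test on column x3 — row 1: 24/1 = 24; row 2: 14/1 = 14. Minimum is 14 at row 2 (w2 leaves); pivot element 1.
Divide row 2 by 1; eliminate column x3 from the other rows.
Z-row update in column x2: -1 − (-8)·1 = 7.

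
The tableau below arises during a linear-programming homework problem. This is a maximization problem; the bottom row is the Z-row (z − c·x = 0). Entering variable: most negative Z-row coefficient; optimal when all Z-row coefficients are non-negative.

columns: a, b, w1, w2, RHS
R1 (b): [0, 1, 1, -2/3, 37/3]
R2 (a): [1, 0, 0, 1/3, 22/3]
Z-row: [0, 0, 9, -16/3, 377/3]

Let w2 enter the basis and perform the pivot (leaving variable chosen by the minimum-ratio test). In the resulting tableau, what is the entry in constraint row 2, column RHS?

22

Ratio test on column w2 — row 1: entry -2/3 ≤ 0; row 2: (22/3)/(1/3) = 22. Minimum is 22 at row 2 (a leaves); pivot element 1/3.
Divide row 2 by 1/3; eliminate column w2 from the other rows.
In the new row 2, the RHS entry is the old entry divided by the pivot: (22/3)/(1/3) = 22.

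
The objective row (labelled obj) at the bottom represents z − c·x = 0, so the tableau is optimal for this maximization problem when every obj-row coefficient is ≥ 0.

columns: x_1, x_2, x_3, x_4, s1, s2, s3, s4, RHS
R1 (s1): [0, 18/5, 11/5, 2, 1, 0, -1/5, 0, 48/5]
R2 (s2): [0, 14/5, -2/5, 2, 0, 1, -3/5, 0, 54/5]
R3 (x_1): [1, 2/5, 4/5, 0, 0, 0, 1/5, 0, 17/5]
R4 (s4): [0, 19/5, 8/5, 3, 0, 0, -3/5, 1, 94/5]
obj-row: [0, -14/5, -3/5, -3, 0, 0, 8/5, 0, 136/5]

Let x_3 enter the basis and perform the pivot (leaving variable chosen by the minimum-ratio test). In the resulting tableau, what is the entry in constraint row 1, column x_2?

5/2

Ratio test on column x_3 — row 1: (48/5)/(11/5) = 48/11; row 2: entry -2/5 ≤ 0; row 3: (17/5)/(4/5) = 17/4; row 4: (94/5)/(8/5) = 47/4. Minimum is 17/4 at row 3 (x_1 leaves); pivot element 4/5.
Divide row 3 by 4/5; eliminate column x_3 from the other rows.
Row 1 update in column x_2: 18/5 − (11/5)·(1/2) = 5/2.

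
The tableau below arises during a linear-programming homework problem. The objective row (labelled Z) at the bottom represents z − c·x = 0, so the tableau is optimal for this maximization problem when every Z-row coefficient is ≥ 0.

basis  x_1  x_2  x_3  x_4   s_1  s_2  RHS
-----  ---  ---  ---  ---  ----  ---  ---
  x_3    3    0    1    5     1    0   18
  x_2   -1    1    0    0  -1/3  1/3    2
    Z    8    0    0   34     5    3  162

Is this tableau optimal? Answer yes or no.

Every Z-row coefficient is ≥ 0, so the tableau is optimal.

yes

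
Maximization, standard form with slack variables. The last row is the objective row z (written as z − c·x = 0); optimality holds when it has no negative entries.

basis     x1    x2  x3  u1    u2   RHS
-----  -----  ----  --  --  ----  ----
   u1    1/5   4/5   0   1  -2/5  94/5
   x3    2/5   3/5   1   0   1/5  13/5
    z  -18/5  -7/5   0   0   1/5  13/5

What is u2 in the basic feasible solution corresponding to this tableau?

u2 is not in the basis, so in the current basic feasible solution u2 = 0.

0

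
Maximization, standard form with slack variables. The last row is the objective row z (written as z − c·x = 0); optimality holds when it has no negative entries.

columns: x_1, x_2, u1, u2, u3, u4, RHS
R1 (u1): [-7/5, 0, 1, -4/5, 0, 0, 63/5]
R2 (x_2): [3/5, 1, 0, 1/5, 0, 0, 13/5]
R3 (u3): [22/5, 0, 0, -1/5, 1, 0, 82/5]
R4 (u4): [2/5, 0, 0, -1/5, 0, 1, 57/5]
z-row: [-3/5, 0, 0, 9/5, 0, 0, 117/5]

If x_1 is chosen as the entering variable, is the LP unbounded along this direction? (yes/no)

no

Column x_1 has positive entries in row(s) 2, 3, 4, so the ratio test bounds it — not unbounded.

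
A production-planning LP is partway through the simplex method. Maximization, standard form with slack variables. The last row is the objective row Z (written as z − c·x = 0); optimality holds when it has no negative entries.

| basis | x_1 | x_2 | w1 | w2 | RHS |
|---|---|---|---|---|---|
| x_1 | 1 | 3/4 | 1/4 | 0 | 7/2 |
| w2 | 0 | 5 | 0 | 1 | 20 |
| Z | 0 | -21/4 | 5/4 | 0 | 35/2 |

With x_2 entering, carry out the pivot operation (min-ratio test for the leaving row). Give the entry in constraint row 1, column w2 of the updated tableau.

Ratio test on column x_2 — row 1: (7/2)/(3/4) = 14/3; row 2: 20/5 = 4. Minimum is 4 at row 2 (w2 leaves); pivot element 5.
Divide row 2 by 5; eliminate column x_2 from the other rows.
Row 1 update in column w2: 0 − (3/4)·(1/5) = -3/20.

-3/20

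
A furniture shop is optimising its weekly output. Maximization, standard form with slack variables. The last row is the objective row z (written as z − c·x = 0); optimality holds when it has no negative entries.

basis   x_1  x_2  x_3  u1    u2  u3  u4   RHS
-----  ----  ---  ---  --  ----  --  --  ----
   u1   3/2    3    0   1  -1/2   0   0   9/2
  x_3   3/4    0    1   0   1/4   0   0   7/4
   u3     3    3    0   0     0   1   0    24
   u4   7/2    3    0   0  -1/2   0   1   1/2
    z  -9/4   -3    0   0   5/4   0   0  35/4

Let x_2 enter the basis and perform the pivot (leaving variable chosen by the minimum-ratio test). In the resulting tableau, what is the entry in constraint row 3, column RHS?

Ratio test on column x_2 — row 1: (9/2)/3 = 3/2; row 2: entry 0 ≤ 0; row 3: 24/3 = 8; row 4: (1/2)/3 = 1/6. Minimum is 1/6 at row 4 (u4 leaves); pivot element 3.
Divide row 4 by 3; eliminate column x_2 from the other rows.
Row 3 update in column RHS: 24 − 3·(1/6) = 47/2.

47/2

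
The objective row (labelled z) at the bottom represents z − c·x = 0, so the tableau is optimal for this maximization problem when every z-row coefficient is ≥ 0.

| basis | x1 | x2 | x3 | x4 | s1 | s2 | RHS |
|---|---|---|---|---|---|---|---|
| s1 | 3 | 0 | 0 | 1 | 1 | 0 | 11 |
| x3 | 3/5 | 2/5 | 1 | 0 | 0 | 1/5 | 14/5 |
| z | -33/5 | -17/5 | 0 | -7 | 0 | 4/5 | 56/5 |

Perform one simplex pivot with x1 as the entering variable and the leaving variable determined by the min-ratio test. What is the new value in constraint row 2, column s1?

Ratio test on column x1 — row 1: 11/3 = 11/3; row 2: (14/5)/(3/5) = 14/3. Minimum is 11/3 at row 1 (s1 leaves); pivot element 3.
Divide row 1 by 3; eliminate column x1 from the other rows.
Row 2 update in column s1: 0 − (3/5)·(1/3) = -1/5.

-1/5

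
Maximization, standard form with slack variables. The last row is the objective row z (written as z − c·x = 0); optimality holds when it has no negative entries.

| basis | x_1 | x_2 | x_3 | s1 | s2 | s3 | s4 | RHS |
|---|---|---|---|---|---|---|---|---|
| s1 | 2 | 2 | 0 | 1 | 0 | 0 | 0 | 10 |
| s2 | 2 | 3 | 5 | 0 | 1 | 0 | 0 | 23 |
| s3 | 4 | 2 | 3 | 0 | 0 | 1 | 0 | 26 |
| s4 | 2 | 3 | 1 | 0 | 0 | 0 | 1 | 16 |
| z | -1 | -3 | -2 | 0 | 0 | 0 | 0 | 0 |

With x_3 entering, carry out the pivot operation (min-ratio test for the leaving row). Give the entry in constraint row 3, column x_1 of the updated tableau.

Ratio test on column x_3 — row 1: entry 0 ≤ 0; row 2: 23/5 = 23/5; row 3: 26/3 = 26/3; row 4: 16/1 = 16. Minimum is 23/5 at row 2 (s2 leaves); pivot element 5.
Divide row 2 by 5; eliminate column x_3 from the other rows.
Row 3 update in column x_1: 4 − 3·(2/5) = 14/5.

14/5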